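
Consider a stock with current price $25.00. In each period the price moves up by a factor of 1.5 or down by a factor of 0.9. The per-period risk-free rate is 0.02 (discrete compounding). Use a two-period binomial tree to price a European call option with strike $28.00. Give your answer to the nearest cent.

Risk-neutral probability p = (1 + 0.02 − 0.9)/(1.5 − 0.9) = 0.1200/0.6000 = 0.2000
Terminal stock prices: S_uu = 56.25, S_ud = 33.75, S_dd = 20.25
Terminal payoffs (S − K): max(28.25, 0) = 28.25, max(5.75, 0) = 5.75, max(-7.75, 0) = 0
Node u (S = 37.5): V_u = 1/1.02·[0.2000·28.2500 + 0.8000·5.7500] = 10.0490
Node d (S = 22.5): V_d = 1/1.02·[0.2000·5.7500 + 0.8000·0.0000] = 1.1275
Node 0 (S = 25): V_0 = 1/1.02·[0.2000·10.0490 + 0.8000·1.1275] = 2.8547

$2.85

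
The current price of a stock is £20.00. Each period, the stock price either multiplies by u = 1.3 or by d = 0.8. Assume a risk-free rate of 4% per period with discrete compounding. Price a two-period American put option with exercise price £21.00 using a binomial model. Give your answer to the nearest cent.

£2.55

Risk-neutral probability p = (1 + 0.04 − 0.8)/(1.3 − 0.8) = 0.2400/0.5000 = 0.4800
Terminal stock prices: S_uu = 33.8, S_ud = 20.8, S_dd = 12.8
Terminal payoffs (K − S): max(-12.8, 0) = 0, max(0.2, 0) = 0.2, max(8.2, 0) = 8.2
Node u (S = 26): continuation = 1/1.04·[0.4800·0.0000 + 0.5200·0.2000] = 0.1000; exercise value = 0.0000 ≤ continuation, so V_u = 0.1000
Node d (S = 16): continuation = 1/1.04·[0.4800·0.2000 + 0.5200·8.2000] = 4.1923; exercise value = 5.0000 > continuation, so V_d = 5.0000 (exercise)
Node 0 (S = 20): continuation = 1/1.04·[0.4800·0.1000 + 0.5200·5.0000] = 2.5462; exercise value = 1.0000 ≤ continuation, so V_0 = 2.5462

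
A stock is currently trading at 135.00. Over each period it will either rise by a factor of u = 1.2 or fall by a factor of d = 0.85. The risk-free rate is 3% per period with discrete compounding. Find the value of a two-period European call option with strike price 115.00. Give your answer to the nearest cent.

Risk-neutral probability p = (1 + 0.03 − 0.85)/(1.2 − 0.85) = 0.1800/0.3500 = 0.5143
Terminal stock prices: S_uu = 194.4, S_ud = 137.7, S_dd = 97.54
Terminal payoffs (S − K): max(79.4, 0) = 79.4, max(22.7, 0) = 22.7, max(-17.46, 0) = 0
Node u (S = 162): V_u = 1/1.03·[0.5143·79.4000 + 0.4857·22.7000] = 50.3495
Node d (S = 114.8): V_d = 1/1.03·[0.5143·22.7000 + 0.4857·0.0000] = 11.3343
Node 0 (S = 135): V_0 = 1/1.03·[0.5143·50.3495 + 0.4857·11.3343] = 30.4847

30.48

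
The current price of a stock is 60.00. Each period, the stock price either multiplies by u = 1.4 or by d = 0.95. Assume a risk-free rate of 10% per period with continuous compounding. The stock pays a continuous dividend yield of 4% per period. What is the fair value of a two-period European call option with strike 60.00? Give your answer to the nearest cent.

8.97

Per-period risk-free factor R = e^0.1 = 1.1052; dividend-adjusted growth = e^(0.1−0.04) = 1.0618.
Risk-neutral probability p = (1.0618 − 0.95)/(1.4 − 0.95) = 0.1118/0.4500 = 0.2485
Terminal stock prices: S_uu = 117.6, S_ud = 79.8, S_dd = 54.15
Terminal payoffs (S − K): max(57.6, 0) = 57.6, max(19.8, 0) = 19.8, max(-5.85, 0) = 0
Node u (S = 84): V_u = e^(−0.1)·[0.2485·57.6000 + 0.7515·19.8000] = 26.4161
Node d (S = 57): V_d = e^(−0.1)·[0.2485·19.8000 + 0.7515·0.0000] = 4.4525
Node 0 (S = 60): V_0 = e^(−0.1)·[0.2485·26.4161 + 0.7515·4.4525] = 8.9679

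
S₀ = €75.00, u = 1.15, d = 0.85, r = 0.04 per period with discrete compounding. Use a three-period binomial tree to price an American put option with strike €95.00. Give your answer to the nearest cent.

€20.00

Risk-neutral probability p = (1 + 0.04 − 0.85)/(1.15 − 0.85) = 0.1900/0.3000 = 0.6333
Terminal stock prices: S_uuu = 114.1, S_uud = 84.31, S_udd = 62.32, S_ddd = 46.06
Terminal payoffs (K − S): max(-19.07, 0) = 0, max(10.69, 0) = 10.69, max(32.68, 0) = 32.68, max(48.94, 0) = 48.94
Node uu (S = 99.19): continuation = 1/1.04·[0.6333·0.0000 + 0.3667·10.6906] = 3.7691; exercise value = 0.0000 ≤ continuation, so V_uu = 3.7691
Node ud (S = 73.31): continuation = 1/1.04·[0.6333·10.6906 + 0.3667·32.6844] = 18.0337; exercise value = 21.6875 > continuation, so V_ud = 21.6875 (exercise)
Node dd (S = 54.19): continuation = 1/1.04·[0.6333·32.6844 + 0.3667·48.9406] = 37.1587; exercise value = 40.8125 > continuation, so V_dd = 40.8125 (exercise)
Node u (S = 86.25): continuation = 1/1.04·[0.6333·3.7691 + 0.3667·21.6875] = 9.9415; exercise value = 8.7500 ≤ continuation, so V_u = 9.9415
Node d (S = 63.75): continuation = 1/1.04·[0.6333·21.6875 + 0.3667·40.8125] = 27.5962; exercise value = 31.2500 > continuation, so V_d = 31.2500 (exercise)
Node 0 (S = 75): continuation = 1/1.04·[0.6333·9.9415 + 0.3667·31.2500] = 17.0718; exercise value = 20.0000 > continuation, so V_0 = 20.0000 (exercise)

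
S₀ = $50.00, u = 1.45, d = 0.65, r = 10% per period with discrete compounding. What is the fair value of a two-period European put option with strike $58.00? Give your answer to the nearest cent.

Risk-neutral probability p = (1 + 0.1 − 0.65)/(1.45 − 0.65) = 0.4500/0.8000 = 0.5625
Terminal stock prices: S_uu = 105.1, S_ud = 47.12, S_dd = 21.13
Terminal payoffs (K − S): max(-47.12, 0) = 0, max(10.88, 0) = 10.88, max(36.88, 0) = 36.88
Node u (S = 72.5): V_u = 1/1.1·[0.5625·0.0000 + 0.4375·10.8750] = 4.3253
Node d (S = 32.5): V_d = 1/1.1·[0.5625·10.8750 + 0.4375·36.8750] = 20.2273
Node 0 (S = 50): V_0 = 1/1.1·[0.5625·4.3253 + 0.4375·20.2273] = 10.2567

$10.26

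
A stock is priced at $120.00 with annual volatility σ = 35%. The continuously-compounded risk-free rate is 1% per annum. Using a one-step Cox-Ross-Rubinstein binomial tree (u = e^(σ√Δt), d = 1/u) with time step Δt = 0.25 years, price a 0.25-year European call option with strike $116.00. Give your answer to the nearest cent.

CRR parameters: u = e^(σ√Δt) = e^(0.35·√0.25) = 1.1912, d = 1/u = 0.8395
Per-period rate: rΔt = 0.01·0.25 = 0.0025, so R = e^0.0025 = 1.0025
Risk-neutral probability p = (e^0.0025 − 0.8395)/(1.1912 − 0.8395) = 0.1630/0.3518 = 0.4635
Terminal stock prices: S_u = 142.9, S_d = 100.7
Terminal payoffs (S − K): max(26.95, 0) = 26.95, max(-15.27, 0) = 0
Node 0 (S = 120): V_0 = e^(−0.0025)·[0.4635·26.9495 + 0.5365·0.0000] = 12.4593

$12.46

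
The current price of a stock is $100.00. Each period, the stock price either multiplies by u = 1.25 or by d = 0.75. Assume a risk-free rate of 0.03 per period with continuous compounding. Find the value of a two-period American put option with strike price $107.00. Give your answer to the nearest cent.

Risk-neutral probability p = (e^0.03 − 0.75)/(1.25 − 0.75) = 0.2805/0.5000 = 0.5609
Terminal stock prices: S_uu = 156.2, S_ud = 93.75, S_dd = 56.25
Terminal payoffs (K − S): max(-49.25, 0) = 0, max(13.25, 0) = 13.25, max(50.75, 0) = 50.75
Node u (S = 125): continuation = e^(−0.03)·[0.5609·0.0000 + 0.4391·13.2500] = 5.6460; exercise value = 0.0000 ≤ continuation, so V_u = 5.6460
Node d (S = 75): continuation = e^(−0.03)·[0.5609·13.2500 + 0.4391·50.7500] = 28.8377; exercise value = 32.0000 > continuation, so V_d = 32.0000 (exercise)
Node 0 (S = 100): continuation = e^(−0.03)·[0.5609·5.6460 + 0.4391·32.0000] = 16.7089; exercise value = 7.0000 ≤ continuation, so V_0 = 16.7089

$16.71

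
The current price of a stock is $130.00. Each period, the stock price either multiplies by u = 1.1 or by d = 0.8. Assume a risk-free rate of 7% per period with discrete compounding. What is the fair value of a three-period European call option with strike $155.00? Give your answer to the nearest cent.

Risk-neutral probability p = (1 + 0.07 − 0.8)/(1.1 − 0.8) = 0.2700/0.3000 = 0.9000
Terminal stock prices: S_uuu = 173, S_uud = 125.8, S_udd = 91.52, S_ddd = 66.56
Terminal payoffs (S − K): max(18.03, 0) = 18.03, max(-29.16, 0) = 0, max(-63.48, 0) = 0, max(-88.44, 0) = 0
Node uu (S = 157.3): V_uu = 1/1.07·[0.9000·18.0300 + 0.1000·0.0000] = 15.1654
Node ud (S = 114.4): V_ud = 1/1.07·[0.9000·0.0000 + 0.1000·0.0000] = 0.0000
Node dd (S = 83.2): V_dd = 1/1.07·[0.9000·0.0000 + 0.1000·0.0000] = 0.0000
Node u (S = 143): V_u = 1/1.07·[0.9000·15.1654 + 0.1000·0.0000] = 12.7560
Node d (S = 104): V_d = 1/1.07·[0.9000·0.0000 + 0.1000·0.0000] = 0.0000
Node 0 (S = 130): V_0 = 1/1.07·[0.9000·12.7560 + 0.1000·0.0000] = 10.7293

$10.73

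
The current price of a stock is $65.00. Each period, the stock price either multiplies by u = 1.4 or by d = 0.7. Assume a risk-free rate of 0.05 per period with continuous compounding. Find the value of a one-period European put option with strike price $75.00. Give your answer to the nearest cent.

$13.98

Risk-neutral probability p = (e^0.05 − 0.7)/(1.4 − 0.7) = 0.3513/0.7000 = 0.5018
Terminal stock prices: S_u = 91, S_d = 45.5
Terminal payoffs (K − S): max(-16, 0) = 0, max(29.5, 0) = 29.5
Node 0 (S = 65): V_0 = e^(−0.05)·[0.5018·0.0000 + 0.4982·29.5000] = 13.9797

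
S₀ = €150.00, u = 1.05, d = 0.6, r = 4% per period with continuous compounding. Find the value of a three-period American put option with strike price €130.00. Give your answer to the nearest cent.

€1.98

Risk-neutral probability p = (e^0.04 − 0.6)/(1.05 − 0.6) = 0.4408/0.4500 = 0.9796
Terminal stock prices: S_uuu = 173.6, S_uud = 99.22, S_udd = 56.7, S_ddd = 32.4
Terminal payoffs (K − S): max(-43.64, 0) = 0, max(30.78, 0) = 30.78, max(73.3, 0) = 73.3, max(97.6, 0) = 97.6
Node uu (S = 165.4): continuation = e^(−0.04)·[0.9796·0.0000 + 0.0204·30.7750] = 0.6038; exercise value = 0.0000 ≤ continuation, so V_uu = 0.6038
Node ud (S = 94.5): continuation = e^(−0.04)·[0.9796·30.7750 + 0.0204·73.3000] = 30.4026; exercise value = 35.5000 > continuation, so V_ud = 35.5000 (exercise)
Node dd (S = 54): continuation = e^(−0.04)·[0.9796·73.3000 + 0.0204·97.6000] = 70.9026; exercise value = 76.0000 > continuation, so V_dd = 76.0000 (exercise)
Node u (S = 157.5): continuation = e^(−0.04)·[0.9796·0.6038 + 0.0204·35.5000] = 1.2648; exercise value = 0.0000 ≤ continuation, so V_u = 1.2648
Node d (S = 90): continuation = e^(−0.04)·[0.9796·35.5000 + 0.0204·76.0000] = 34.9026; exercise value = 40.0000 > continuation, so V_d = 40.0000 (exercise)
Node 0 (S = 150): continuation = e^(−0.04)·[0.9796·1.2648 + 0.0204·40.0000] = 1.9752; exercise value = 0.0000 ≤ continuation, so V_0 = 1.9752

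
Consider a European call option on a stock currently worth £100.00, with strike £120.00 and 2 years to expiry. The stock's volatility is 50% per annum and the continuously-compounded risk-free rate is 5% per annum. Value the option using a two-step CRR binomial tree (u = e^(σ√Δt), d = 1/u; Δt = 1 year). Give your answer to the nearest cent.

£25.02

CRR parameters: u = e^(σ√Δt) = e^(0.5·√1) = 1.6487, d = 1/u = 0.6065
Per-period rate: rΔt = 0.05·1 = 0.05, so R = e^0.05 = 1.0513
Risk-neutral probability p = (e^0.05 − 0.6065)/(1.6487 − 0.6065) = 0.4447/1.0422 = 0.4267
Terminal stock prices: S_uu = 271.8, S_ud = 100, S_dd = 36.79
Terminal payoffs (S − K): max(151.8, 0) = 151.8, max(-20, 0) = 0, max(-83.21, 0) = 0
Node u (S = 164.9): V_u = e^(−0.05)·[0.4267·151.8282 + 0.5733·0.0000] = 61.6307
Node d (S = 60.65): V_d = e^(−0.05)·[0.4267·0.0000 + 0.5733·0.0000] = 0.0000
Node 0 (S = 100): V_0 = e^(−0.05)·[0.4267·61.6307 + 0.5733·0.0000] = 25.0174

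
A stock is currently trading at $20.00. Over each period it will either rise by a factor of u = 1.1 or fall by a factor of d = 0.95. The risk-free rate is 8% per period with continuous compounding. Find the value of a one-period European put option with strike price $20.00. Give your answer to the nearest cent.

$0.10

Risk-neutral probability p = (e^0.08 − 0.95)/(1.1 − 0.95) = 0.1333/0.1500 = 0.8886
Terminal stock prices: S_u = 22, S_d = 19
Terminal payoffs (K − S): max(-2, 0) = 0, max(1, 0) = 1
Node 0 (S = 20): V_0 = e^(−0.08)·[0.8886·0.0000 + 0.1114·1.0000] = 0.1029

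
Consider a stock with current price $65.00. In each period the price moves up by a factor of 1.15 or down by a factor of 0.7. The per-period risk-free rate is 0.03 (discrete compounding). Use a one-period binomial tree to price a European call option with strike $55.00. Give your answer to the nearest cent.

$14.06

Risk-neutral probability p = (1 + 0.03 − 0.7)/(1.15 − 0.7) = 0.3300/0.4500 = 0.7333
Terminal stock prices: S_u = 74.75, S_d = 45.5
Terminal payoffs (S − K): max(19.75, 0) = 19.75, max(-9.5, 0) = 0
Node 0 (S = 65): V_0 = 1/1.03·[0.7333·19.7500 + 0.2667·0.0000] = 14.0615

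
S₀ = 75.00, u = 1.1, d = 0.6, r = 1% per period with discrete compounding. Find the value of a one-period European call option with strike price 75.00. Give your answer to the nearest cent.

Risk-neutral probability p = (1 + 0.01 − 0.6)/(1.1 − 0.6) = 0.4100/0.5000 = 0.8200
Terminal stock prices: S_u = 82.5, S_d = 45
Terminal payoffs (S − K): max(7.5, 0) = 7.5, max(-30, 0) = 0
Node 0 (S = 75): V_0 = 1/1.01·[0.8200·7.5000 + 0.1800·0.0000] = 6.0891

6.09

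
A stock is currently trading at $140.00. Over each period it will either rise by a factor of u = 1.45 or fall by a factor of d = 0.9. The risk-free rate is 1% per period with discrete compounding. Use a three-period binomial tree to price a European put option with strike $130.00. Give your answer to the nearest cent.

$13.88

Risk-neutral probability p = (1 + 0.01 − 0.9)/(1.45 − 0.9) = 0.1100/0.5500 = 0.2000
Terminal stock prices: S_uuu = 426.8, S_uud = 264.9, S_udd = 164.4, S_ddd = 102.1
Terminal payoffs (K − S): max(-296.8, 0) = 0, max(-134.9, 0) = 0, max(-34.43, 0) = 0, max(27.94, 0) = 27.94
Node uu (S = 294.4): V_uu = 1/1.01·[0.2000·0.0000 + 0.8000·0.0000] = 0.0000
Node ud (S = 182.7): V_ud = 1/1.01·[0.2000·0.0000 + 0.8000·0.0000] = 0.0000
Node dd (S = 113.4): V_dd = 1/1.01·[0.2000·0.0000 + 0.8000·27.9400] = 22.1307
Node u (S = 203): V_u = 1/1.01·[0.2000·0.0000 + 0.8000·0.0000] = 0.0000
Node d (S = 126): V_d = 1/1.01·[0.2000·0.0000 + 0.8000·22.1307] = 17.5293
Node 0 (S = 140): V_0 = 1/1.01·[0.2000·0.0000 + 0.8000·17.5293] = 13.8846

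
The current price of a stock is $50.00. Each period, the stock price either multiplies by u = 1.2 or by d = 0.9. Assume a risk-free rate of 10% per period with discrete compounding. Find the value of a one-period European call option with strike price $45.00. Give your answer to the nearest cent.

$9.09

Risk-neutral probability p = (1 + 0.1 − 0.9)/(1.2 − 0.9) = 0.2000/0.3000 = 0.6667
Terminal stock prices: S_u = 60, S_d = 45
Terminal payoffs (S − K): max(15, 0) = 15, max(0, 0) = 0
Node 0 (S = 50): V_0 = 1/1.1·[0.6667·15.0000 + 0.3333·0.0000] = 9.0909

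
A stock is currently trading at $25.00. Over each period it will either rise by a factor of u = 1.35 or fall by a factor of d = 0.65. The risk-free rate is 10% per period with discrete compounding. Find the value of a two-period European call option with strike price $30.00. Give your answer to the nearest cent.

Risk-neutral probability p = (1 + 0.1 − 0.65)/(1.35 − 0.65) = 0.4500/0.7000 = 0.6429
Terminal stock prices: S_uu = 45.56, S_ud = 21.94, S_dd = 10.56
Terminal payoffs (S − K): max(15.56, 0) = 15.56, max(-8.062, 0) = 0, max(-19.44, 0) = 0
Node u (S = 33.75): V_u = 1/1.1·[0.6429·15.5625 + 0.3571·0.0000] = 9.0950
Node d (S = 16.25): V_d = 1/1.1·[0.6429·0.0000 + 0.3571·0.0000] = 0.0000
Node 0 (S = 25): V_0 = 1/1.1·[0.6429·9.0950 + 0.3571·0.0000] = 5.3152

$5.32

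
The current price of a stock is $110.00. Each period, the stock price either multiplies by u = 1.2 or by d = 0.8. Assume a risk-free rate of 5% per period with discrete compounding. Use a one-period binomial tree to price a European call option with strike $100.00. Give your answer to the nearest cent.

$19.05

Risk-neutral probability p = (1 + 0.05 − 0.8)/(1.2 − 0.8) = 0.2500/0.4000 = 0.6250
Terminal stock prices: S_u = 132, S_d = 88
Terminal payoffs (S − K): max(32, 0) = 32, max(-12, 0) = 0
Node 0 (S = 110): V_0 = 1/1.05·[0.6250·32.0000 + 0.3750·0.0000] = 19.0476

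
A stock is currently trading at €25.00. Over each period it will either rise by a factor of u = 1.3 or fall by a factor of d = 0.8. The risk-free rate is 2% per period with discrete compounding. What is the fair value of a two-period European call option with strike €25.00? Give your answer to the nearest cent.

€3.68

Risk-neutral probability p = (1 + 0.02 − 0.8)/(1.3 − 0.8) = 0.2200/0.5000 = 0.4400
Terminal stock prices: S_uu = 42.25, S_ud = 26, S_dd = 16
Terminal payoffs (S − K): max(17.25, 0) = 17.25, max(1, 0) = 1, max(-9, 0) = 0
Node u (S = 32.5): V_u = 1/1.02·[0.4400·17.2500 + 0.5600·1.0000] = 7.9902
Node d (S = 20): V_d = 1/1.02·[0.4400·1.0000 + 0.5600·0.0000] = 0.4314
Node 0 (S = 25): V_0 = 1/1.02·[0.4400·7.9902 + 0.5600·0.4314] = 3.6836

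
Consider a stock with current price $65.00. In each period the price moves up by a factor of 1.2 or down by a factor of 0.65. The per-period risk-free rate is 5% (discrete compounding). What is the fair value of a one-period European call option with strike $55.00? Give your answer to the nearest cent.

Risk-neutral probability p = (1 + 0.05 − 0.65)/(1.2 − 0.65) = 0.4000/0.5500 = 0.7273
Terminal stock prices: S_u = 78, S_d = 42.25
Terminal payoffs (S − K): max(23, 0) = 23, max(-12.75, 0) = 0
Node 0 (S = 65): V_0 = 1/1.05·[0.7273·23.0000 + 0.2727·0.0000] = 15.9307

$15.93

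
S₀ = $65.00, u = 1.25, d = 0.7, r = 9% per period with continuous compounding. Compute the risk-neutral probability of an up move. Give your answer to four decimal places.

p = 0.7167

Risk-neutral probability p = (e^0.09 − 0.7)/(1.25 − 0.7) = 0.3942/0.5500 = 0.7167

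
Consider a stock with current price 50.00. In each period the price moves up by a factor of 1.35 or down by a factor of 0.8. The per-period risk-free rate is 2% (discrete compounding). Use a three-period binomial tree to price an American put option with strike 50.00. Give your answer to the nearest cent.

Risk-neutral probability p = (1 + 0.02 − 0.8)/(1.35 − 0.8) = 0.2200/0.5500 = 0.4000
Terminal stock prices: S_uuu = 123, S_uud = 72.9, S_udd = 43.2, S_ddd = 25.6
Terminal payoffs (K − S): max(-73.02, 0) = 0, max(-22.9, 0) = 0, max(6.8, 0) = 6.8, max(24.4, 0) = 24.4
Node uu (S = 91.13): continuation = 1/1.02·[0.4000·0.0000 + 0.6000·0.0000] = 0.0000; exercise value = 0.0000 ≤ continuation, so V_uu = 0.0000
Node ud (S = 54): continuation = 1/1.02·[0.4000·0.0000 + 0.6000·6.8000] = 4.0000; exercise value = 0.0000 ≤ continuation, so V_ud = 4.0000
Node dd (S = 32): continuation = 1/1.02·[0.4000·6.8000 + 0.6000·24.4000] = 17.0196; exercise value = 18.0000 > continuation, so V_dd = 18.0000 (exercise)
Node u (S = 67.5): continuation = 1/1.02·[0.4000·0.0000 + 0.6000·4.0000] = 2.3529; exercise value = 0.0000 ≤ continuation, so V_u = 2.3529
Node d (S = 40): continuation = 1/1.02·[0.4000·4.0000 + 0.6000·18.0000] = 12.1569; exercise value = 10.0000 ≤ continuation, so V_d = 12.1569
Node 0 (S = 50): continuation = 1/1.02·[0.4000·2.3529 + 0.6000·12.1569] = 8.0738; exercise value = 0.0000 ≤ continuation, so V_0 = 8.0738

8.07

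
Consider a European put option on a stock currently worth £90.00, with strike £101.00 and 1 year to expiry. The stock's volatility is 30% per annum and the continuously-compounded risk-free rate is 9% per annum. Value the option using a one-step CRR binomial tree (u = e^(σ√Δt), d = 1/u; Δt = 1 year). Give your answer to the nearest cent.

CRR parameters: u = e^(σ√Δt) = e^(0.3·√1) = 1.3499, d = 1/u = 0.7408
Per-period rate: rΔt = 0.09·1 = 0.09, so R = e^0.09 = 1.0942
Risk-neutral probability p = (e^0.09 − 0.7408)/(1.3499 − 0.7408) = 0.3534/0.6090 = 0.5802
Terminal stock prices: S_u = 121.5, S_d = 66.67
Terminal payoffs (K − S): max(-20.49, 0) = 0, max(34.33, 0) = 34.33
Node 0 (S = 90): V_0 = e^(−0.09)·[0.5802·0.0000 + 0.4198·34.3264] = 13.1704

£13.17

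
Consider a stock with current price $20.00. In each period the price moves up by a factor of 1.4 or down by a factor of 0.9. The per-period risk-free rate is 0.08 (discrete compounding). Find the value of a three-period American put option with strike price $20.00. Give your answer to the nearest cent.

$1.33

Risk-neutral probability p = (1 + 0.08 − 0.9)/(1.4 − 0.9) = 0.1800/0.5000 = 0.3600
Terminal stock prices: S_uuu = 54.88, S_uud = 35.28, S_udd = 22.68, S_ddd = 14.58
Terminal payoffs (K − S): max(-34.88, 0) = 0, max(-15.28, 0) = 0, max(-2.68, 0) = 0, max(5.42, 0) = 5.42
Node uu (S = 39.2): continuation = 1/1.08·[0.3600·0.0000 + 0.6400·0.0000] = 0.0000; exercise value = 0.0000 ≤ continuation, so V_uu = 0.0000
Node ud (S = 25.2): continuation = 1/1.08·[0.3600·0.0000 + 0.6400·0.0000] = 0.0000; exercise value = 0.0000 ≤ continuation, so V_ud = 0.0000
Node dd (S = 16.2): continuation = 1/1.08·[0.3600·0.0000 + 0.6400·5.4200] = 3.2119; exercise value = 3.8000 > continuation, so V_dd = 3.8000 (exercise)
Node u (S = 28): continuation = 1/1.08·[0.3600·0.0000 + 0.6400·0.0000] = 0.0000; exercise value = 0.0000 ≤ continuation, so V_u = 0.0000
Node d (S = 18): continuation = 1/1.08·[0.3600·0.0000 + 0.6400·3.8000] = 2.2519; exercise value = 2.0000 ≤ continuation, so V_d = 2.2519
Node 0 (S = 20): continuation = 1/1.08·[0.3600·0.0000 + 0.6400·2.2519] = 1.3344; exercise value = 0.0000 ≤ continuation, so V_0 = 1.3344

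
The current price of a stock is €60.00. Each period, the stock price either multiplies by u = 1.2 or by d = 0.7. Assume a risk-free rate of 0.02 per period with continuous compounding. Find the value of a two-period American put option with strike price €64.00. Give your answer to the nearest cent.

€10.76

Risk-neutral probability p = (e^0.02 − 0.7)/(1.2 − 0.7) = 0.3202/0.5000 = 0.6404
Terminal stock prices: S_uu = 86.4, S_ud = 50.4, S_dd = 29.4
Terminal payoffs (K − S): max(-22.4, 0) = 0, max(13.6, 0) = 13.6, max(34.6, 0) = 34.6
Node u (S = 72): continuation = e^(−0.02)·[0.6404·0.0000 + 0.3596·13.6000] = 4.7937; exercise value = 0.0000 ≤ continuation, so V_u = 4.7937
Node d (S = 42): continuation = e^(−0.02)·[0.6404·13.6000 + 0.3596·34.6000] = 20.7327; exercise value = 22.0000 > continuation, so V_d = 22.0000 (exercise)
Node 0 (S = 60): continuation = e^(−0.02)·[0.6404·4.7937 + 0.3596·22.0000] = 10.7636; exercise value = 4.0000 ≤ continuation, so V_0 = 10.7636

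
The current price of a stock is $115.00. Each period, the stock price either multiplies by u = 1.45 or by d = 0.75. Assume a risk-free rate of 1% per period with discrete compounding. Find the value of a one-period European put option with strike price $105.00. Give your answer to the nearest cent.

Risk-neutral probability p = (1 + 0.01 − 0.75)/(1.45 − 0.75) = 0.2600/0.7000 = 0.3714
Terminal stock prices: S_u = 166.8, S_d = 86.25
Terminal payoffs (K − S): max(-61.75, 0) = 0, max(18.75, 0) = 18.75
Node 0 (S = 115): V_0 = 1/1.01·[0.3714·0.0000 + 0.6286·18.7500] = 11.6690

$11.67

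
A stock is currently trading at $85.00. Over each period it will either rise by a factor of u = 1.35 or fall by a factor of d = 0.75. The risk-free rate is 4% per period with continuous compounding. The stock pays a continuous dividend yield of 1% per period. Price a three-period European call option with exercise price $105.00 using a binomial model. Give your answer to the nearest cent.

Per-period risk-free factor R = e^0.04 = 1.0408; dividend-adjusted growth = e^(0.04−0.01) = 1.0305.
Risk-neutral probability p = (1.0305 − 0.75)/(1.35 − 0.75) = 0.2805/0.6000 = 0.4674
Terminal stock prices: S_uuu = 209.1, S_uud = 116.2, S_udd = 64.55, S_ddd = 35.86
Terminal payoffs (S − K): max(104.1, 0) = 104.1, max(11.18, 0) = 11.18, max(-40.45, 0) = 0, max(-69.14, 0) = 0
Node uu (S = 154.9): V_uu = e^(−0.04)·[0.4674·104.1319 + 0.5326·11.1844] = 52.4882
Node ud (S = 86.06): V_ud = e^(−0.04)·[0.4674·11.1844 + 0.5326·0.0000] = 5.0229
Node dd (S = 47.81): V_dd = e^(−0.04)·[0.4674·0.0000 + 0.5326·0.0000] = 0.0000
Node u (S = 114.8): V_u = e^(−0.04)·[0.4674·52.4882 + 0.5326·5.0229] = 26.1424
Node d (S = 63.75): V_d = e^(−0.04)·[0.4674·5.0229 + 0.5326·0.0000] = 2.2557
Node 0 (S = 85): V_0 = e^(−0.04)·[0.4674·26.1424 + 0.5326·2.2557] = 12.8947

$12.89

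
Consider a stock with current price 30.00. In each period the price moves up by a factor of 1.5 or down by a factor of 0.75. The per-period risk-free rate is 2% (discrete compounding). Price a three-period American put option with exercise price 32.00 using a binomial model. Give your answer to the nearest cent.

7.81

Risk-neutral probability p = (1 + 0.02 − 0.75)/(1.5 − 0.75) = 0.2700/0.7500 = 0.3600
Terminal stock prices: S_uuu = 101.2, S_uud = 50.62, S_udd = 25.31, S_ddd = 12.66
Terminal payoffs (K − S): max(-69.25, 0) = 0, max(-18.62, 0) = 0, max(6.688, 0) = 6.688, max(19.34, 0) = 19.34
Node uu (S = 67.5): continuation = 1/1.02·[0.3600·0.0000 + 0.6400·0.0000] = 0.0000; exercise value = 0.0000 ≤ continuation, so V_uu = 0.0000
Node ud (S = 33.75): continuation = 1/1.02·[0.3600·0.0000 + 0.6400·6.6875] = 4.1961; exercise value = 0.0000 ≤ continuation, so V_ud = 4.1961
Node dd (S = 16.88): continuation = 1/1.02·[0.3600·6.6875 + 0.6400·19.3438] = 14.4975; exercise value = 15.1250 > continuation, so V_dd = 15.1250 (exercise)
Node u (S = 45): continuation = 1/1.02·[0.3600·0.0000 + 0.6400·4.1961] = 2.6328; exercise value = 0.0000 ≤ continuation, so V_u = 2.6328
Node d (S = 22.5): continuation = 1/1.02·[0.3600·4.1961 + 0.6400·15.1250] = 10.9712; exercise value = 9.5000 ≤ continuation, so V_d = 10.9712
Node 0 (S = 30): continuation = 1/1.02·[0.3600·2.6328 + 0.6400·10.9712] = 7.8131; exercise value = 2.0000 ≤ continuation, so V_0 = 7.8131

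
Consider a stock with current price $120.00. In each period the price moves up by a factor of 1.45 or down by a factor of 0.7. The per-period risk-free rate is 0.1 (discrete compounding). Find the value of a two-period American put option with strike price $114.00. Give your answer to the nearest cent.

Risk-neutral probability p = (1 + 0.1 − 0.7)/(1.45 − 0.7) = 0.4000/0.7500 = 0.5333
Terminal stock prices: S_uu = 252.3, S_ud = 121.8, S_dd = 58.8
Terminal payoffs (K − S): max(-138.3, 0) = 0, max(-7.8, 0) = 0, max(55.2, 0) = 55.2
Node u (S = 174): continuation = 1/1.1·[0.5333·0.0000 + 0.4667·0.0000] = 0.0000; exercise value = 0.0000 ≤ continuation, so V_u = 0.0000
Node d (S = 84): continuation = 1/1.1·[0.5333·0.0000 + 0.4667·55.2000] = 23.4182; exercise value = 30.0000 > continuation, so V_d = 30.0000 (exercise)
Node 0 (S = 120): continuation = 1/1.1·[0.5333·0.0000 + 0.4667·30.0000] = 12.7273; exercise value = 0.0000 ≤ continuation, so V_0 = 12.7273

$12.73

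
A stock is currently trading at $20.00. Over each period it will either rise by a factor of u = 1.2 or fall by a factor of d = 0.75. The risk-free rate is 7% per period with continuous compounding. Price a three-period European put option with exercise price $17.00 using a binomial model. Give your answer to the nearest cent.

$0.65

Risk-neutral probability p = (e^0.07 − 0.75)/(1.2 − 0.75) = 0.3225/0.4500 = 0.7167
Terminal stock prices: S_uuu = 34.56, S_uud = 21.6, S_udd = 13.5, S_ddd = 8.438
Terminal payoffs (K − S): max(-17.56, 0) = 0, max(-4.6, 0) = 0, max(3.5, 0) = 3.5, max(8.562, 0) = 8.562
Node uu (S = 28.8): V_uu = e^(−0.07)·[0.7167·0.0000 + 0.2833·0.0000] = 0.0000
Node ud (S = 18): V_ud = e^(−0.07)·[0.7167·0.0000 + 0.2833·3.5000] = 0.9246
Node dd (S = 11.25): V_dd = e^(−0.07)·[0.7167·3.5000 + 0.2833·8.5625] = 4.6007
Node u (S = 24): V_u = e^(−0.07)·[0.7167·0.0000 + 0.2833·0.9246] = 0.2442
Node d (S = 15): V_d = e^(−0.07)·[0.7167·0.9246 + 0.2833·4.6007] = 1.8331
Node 0 (S = 20): V_0 = e^(−0.07)·[0.7167·0.2442 + 0.2833·1.8331] = 0.6475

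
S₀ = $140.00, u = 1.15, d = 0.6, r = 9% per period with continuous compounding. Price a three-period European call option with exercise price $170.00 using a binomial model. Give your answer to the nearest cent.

Risk-neutral probability p = (e^0.09 − 0.6)/(1.15 − 0.6) = 0.4942/0.5500 = 0.8985
Terminal stock prices: S_uuu = 212.9, S_uud = 111.1, S_udd = 57.96, S_ddd = 30.24
Terminal payoffs (S − K): max(42.92, 0) = 42.92, max(-58.91, 0) = 0, max(-112, 0) = 0, max(-139.8, 0) = 0
Node uu (S = 185.1): V_uu = e^(−0.09)·[0.8985·42.9225 + 0.1015·0.0000] = 35.2465
Node ud (S = 96.6): V_ud = e^(−0.09)·[0.8985·0.0000 + 0.1015·0.0000] = 0.0000
Node dd (S = 50.4): V_dd = e^(−0.09)·[0.8985·0.0000 + 0.1015·0.0000] = 0.0000
Node u (S = 161): V_u = e^(−0.09)·[0.8985·35.2465 + 0.1015·0.0000] = 28.9432
Node d (S = 84): V_d = e^(−0.09)·[0.8985·0.0000 + 0.1015·0.0000] = 0.0000
Node 0 (S = 140): V_0 = e^(−0.09)·[0.8985·28.9432 + 0.1015·0.0000] = 23.7672

$23.77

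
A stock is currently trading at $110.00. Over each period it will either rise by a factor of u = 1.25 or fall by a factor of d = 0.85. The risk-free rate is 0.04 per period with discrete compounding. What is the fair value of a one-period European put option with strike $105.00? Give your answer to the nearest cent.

Risk-neutral probability p = (1 + 0.04 − 0.85)/(1.25 − 0.85) = 0.1900/0.4000 = 0.4750
Terminal stock prices: S_u = 137.5, S_d = 93.5
Terminal payoffs (K − S): max(-32.5, 0) = 0, max(11.5, 0) = 11.5
Node 0 (S = 110): V_0 = 1/1.04·[0.4750·0.0000 + 0.5250·11.5000] = 5.8053

$5.81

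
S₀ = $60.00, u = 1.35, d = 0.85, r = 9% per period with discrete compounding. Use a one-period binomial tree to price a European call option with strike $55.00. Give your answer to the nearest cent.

$11.45

Risk-neutral probability p = (1 + 0.09 − 0.85)/(1.35 − 0.85) = 0.2400/0.5000 = 0.4800
Terminal stock prices: S_u = 81, S_d = 51
Terminal payoffs (S − K): max(26, 0) = 26, max(-4, 0) = 0
Node 0 (S = 60): V_0 = 1/1.09·[0.4800·26.0000 + 0.5200·0.0000] = 11.4495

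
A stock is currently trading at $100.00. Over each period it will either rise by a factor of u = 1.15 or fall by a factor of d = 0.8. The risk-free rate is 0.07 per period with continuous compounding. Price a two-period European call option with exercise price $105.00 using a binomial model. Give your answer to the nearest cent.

$14.36

Risk-neutral probability p = (e^0.07 − 0.8)/(1.15 − 0.8) = 0.2725/0.3500 = 0.7786
Terminal stock prices: S_uu = 132.2, S_ud = 92, S_dd = 64
Terminal payoffs (S − K): max(27.25, 0) = 27.25, max(-13, 0) = 0, max(-41, 0) = 0
Node u (S = 115): V_u = e^(−0.07)·[0.7786·27.2500 + 0.2214·0.0000] = 19.7823
Node d (S = 80): V_d = e^(−0.07)·[0.7786·0.0000 + 0.2214·0.0000] = 0.0000
Node 0 (S = 100): V_0 = e^(−0.07)·[0.7786·19.7823 + 0.2214·0.0000] = 14.3611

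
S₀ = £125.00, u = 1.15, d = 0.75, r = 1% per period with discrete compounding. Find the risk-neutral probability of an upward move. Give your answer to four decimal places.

Risk-neutral probability p = (1 + 0.01 − 0.75)/(1.15 − 0.75) = 0.2600/0.4000 = 0.6500

p = 0.6500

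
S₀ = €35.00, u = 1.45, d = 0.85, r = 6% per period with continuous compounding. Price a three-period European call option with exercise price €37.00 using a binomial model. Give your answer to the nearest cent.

€7.73

Risk-neutral probability p = (e^0.06 − 0.85)/(1.45 − 0.85) = 0.2118/0.6000 = 0.3531
Terminal stock prices: S_uuu = 106.7, S_uud = 62.55, S_udd = 36.67, S_ddd = 21.49
Terminal payoffs (S − K): max(69.7, 0) = 69.7, max(25.55, 0) = 25.55, max(-0.3331, 0) = 0, max(-15.51, 0) = 0
Node uu (S = 73.59): V_uu = e^(−0.06)·[0.3531·69.7019 + 0.6469·25.5494] = 38.7422
Node ud (S = 43.14): V_ud = e^(−0.06)·[0.3531·25.5494 + 0.6469·0.0000] = 8.4952
Node dd (S = 25.29): V_dd = e^(−0.06)·[0.3531·0.0000 + 0.6469·0.0000] = 0.0000
Node u (S = 50.75): V_u = e^(−0.06)·[0.3531·38.7422 + 0.6469·8.4952] = 18.0576
Node d (S = 29.75): V_d = e^(−0.06)·[0.3531·8.4952 + 0.6469·0.0000] = 2.8246
Node 0 (S = 35): V_0 = e^(−0.06)·[0.3531·18.0576 + 0.6469·2.8246] = 7.7251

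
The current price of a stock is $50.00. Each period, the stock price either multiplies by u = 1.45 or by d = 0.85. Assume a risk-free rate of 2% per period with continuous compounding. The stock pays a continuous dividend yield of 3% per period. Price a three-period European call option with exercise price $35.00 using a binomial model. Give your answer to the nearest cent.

Per-period risk-free factor R = e^0.02 = 1.0202; dividend-adjusted growth = e^(0.02−0.03) = 0.9900.
Risk-neutral probability p = (0.9900 − 0.85)/(1.45 − 0.85) = 0.1400/0.6000 = 0.2334
Terminal stock prices: S_uuu = 152.4, S_uud = 89.36, S_udd = 52.38, S_ddd = 30.71
Terminal payoffs (S − K): max(117.4, 0) = 117.4, max(54.36, 0) = 54.36, max(17.38, 0) = 17.38, max(-4.294, 0) = 0
Node uu (S = 105.1): V_uu = e^(−0.02)·[0.2334·117.4313 + 0.7666·54.3563] = 67.7111
Node ud (S = 61.62): V_ud = e^(−0.02)·[0.2334·54.3563 + 0.7666·17.3812] = 25.4968
Node dd (S = 36.12): V_dd = e^(−0.02)·[0.2334·17.3812 + 0.7666·0.0000] = 3.9767
Node u (S = 72.5): V_u = e^(−0.02)·[0.2334·67.7111 + 0.7666·25.4968] = 34.6503
Node d (S = 42.5): V_d = e^(−0.02)·[0.2334·25.4968 + 0.7666·3.9767] = 8.8216
Node 0 (S = 50): V_0 = e^(−0.02)·[0.2334·34.6503 + 0.7666·8.8216] = 14.5564

$14.56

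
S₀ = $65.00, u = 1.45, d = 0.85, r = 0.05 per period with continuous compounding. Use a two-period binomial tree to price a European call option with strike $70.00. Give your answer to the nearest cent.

Risk-neutral probability p = (e^0.05 − 0.85)/(1.45 − 0.85) = 0.2013/0.6000 = 0.3355
Terminal stock prices: S_uu = 136.7, S_ud = 80.11, S_dd = 46.96
Terminal payoffs (S − K): max(66.66, 0) = 66.66, max(10.11, 0) = 10.11, max(-23.04, 0) = 0
Node u (S = 94.25): V_u = e^(−0.05)·[0.3355·66.6625 + 0.6645·10.1125] = 27.6639
Node d (S = 55.25): V_d = e^(−0.05)·[0.3355·10.1125 + 0.6645·0.0000] = 3.2268
Node 0 (S = 65): V_0 = e^(−0.05)·[0.3355·27.6639 + 0.6645·3.2268] = 10.8671

$10.87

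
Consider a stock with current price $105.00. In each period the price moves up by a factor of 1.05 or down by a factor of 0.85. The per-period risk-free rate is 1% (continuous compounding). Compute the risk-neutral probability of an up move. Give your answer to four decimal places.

Risk-neutral probability p = (e^0.01 − 0.85)/(1.05 − 0.85) = 0.1601/0.2000 = 0.8003

p = 0.8003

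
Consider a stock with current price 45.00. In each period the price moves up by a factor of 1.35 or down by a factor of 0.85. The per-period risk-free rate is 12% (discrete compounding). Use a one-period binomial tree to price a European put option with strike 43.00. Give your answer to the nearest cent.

Risk-neutral probability p = (1 + 0.12 − 0.85)/(1.35 − 0.85) = 0.2700/0.5000 = 0.5400
Terminal stock prices: S_u = 60.75, S_d = 38.25
Terminal payoffs (K − S): max(-17.75, 0) = 0, max(4.75, 0) = 4.75
Node 0 (S = 45): V_0 = 1/1.12·[0.5400·0.0000 + 0.4600·4.7500] = 1.9509

1.95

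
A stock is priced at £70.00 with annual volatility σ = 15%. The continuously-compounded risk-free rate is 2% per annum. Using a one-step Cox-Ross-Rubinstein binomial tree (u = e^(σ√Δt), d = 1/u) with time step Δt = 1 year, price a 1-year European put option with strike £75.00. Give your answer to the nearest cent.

CRR parameters: u = e^(σ√Δt) = e^(0.15·√1) = 1.1618, d = 1/u = 0.8607
Per-period rate: rΔt = 0.02·1 = 0.02, so R = e^0.02 = 1.0202
Risk-neutral probability p = (e^0.02 − 0.8607)/(1.1618 − 0.8607) = 0.1595/0.3011 = 0.5297
Terminal stock prices: S_u = 81.33, S_d = 60.25
Terminal payoffs (K − S): max(-6.328, 0) = 0, max(14.75, 0) = 14.75
Node 0 (S = 70): V_0 = e^(−0.02)·[0.5297·0.0000 + 0.4703·14.7504] = 6.8004

£6.80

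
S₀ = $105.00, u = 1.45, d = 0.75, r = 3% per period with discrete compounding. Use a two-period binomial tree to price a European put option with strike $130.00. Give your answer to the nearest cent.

Risk-neutral probability p = (1 + 0.03 − 0.75)/(1.45 − 0.75) = 0.2800/0.7000 = 0.4000
Terminal stock prices: S_uu = 220.8, S_ud = 114.2, S_dd = 59.06
Terminal payoffs (K − S): max(-90.76, 0) = 0, max(15.81, 0) = 15.81, max(70.94, 0) = 70.94
Node u (S = 152.2): V_u = 1/1.03·[0.4000·0.0000 + 0.6000·15.8125] = 9.2112
Node d (S = 78.75): V_d = 1/1.03·[0.4000·15.8125 + 0.6000·70.9375] = 47.4636
Node 0 (S = 105): V_0 = 1/1.03·[0.4000·9.2112 + 0.6000·47.4636] = 31.2258

$31.23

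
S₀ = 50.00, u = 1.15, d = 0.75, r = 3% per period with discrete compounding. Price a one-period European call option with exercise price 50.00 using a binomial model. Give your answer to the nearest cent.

5.10

Risk-neutral probability p = (1 + 0.03 − 0.75)/(1.15 − 0.75) = 0.2800/0.4000 = 0.7000
Terminal stock prices: S_u = 57.5, S_d = 37.5
Terminal payoffs (S − K): max(7.5, 0) = 7.5, max(-12.5, 0) = 0
Node 0 (S = 50): V_0 = 1/1.03·[0.7000·7.5000 + 0.3000·0.0000] = 5.0971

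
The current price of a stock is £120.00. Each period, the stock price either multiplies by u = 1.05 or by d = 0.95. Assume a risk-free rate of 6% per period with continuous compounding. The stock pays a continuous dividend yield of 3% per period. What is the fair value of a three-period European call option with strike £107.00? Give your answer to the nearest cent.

Per-period risk-free factor R = e^0.06 = 1.0618; dividend-adjusted growth = e^(0.06−0.03) = 1.0305.
Risk-neutral probability p = (1.0305 − 0.95)/(1.05 − 0.95) = 0.0805/0.1000 = 0.8045
Terminal stock prices: S_uuu = 138.9, S_uud = 125.7, S_udd = 113.7, S_ddd = 102.9
Terminal payoffs (S − K): max(31.92, 0) = 31.92, max(18.69, 0) = 18.69, max(6.715, 0) = 6.715, max(-4.115, 0) = 0
Node uu (S = 132.3): V_uu = e^(−0.06)·[0.8045·31.9150 + 0.1955·18.6850] = 27.6211
Node ud (S = 119.7): V_ud = e^(−0.06)·[0.8045·18.6850 + 0.1955·6.7150] = 15.3935
Node dd (S = 108.3): V_dd = e^(−0.06)·[0.8045·6.7150 + 0.1955·0.0000] = 5.0879
Node u (S = 126): V_u = e^(−0.06)·[0.8045·27.6211 + 0.1955·15.3935] = 23.7618
Node d (S = 114): V_d = e^(−0.06)·[0.8045·15.3935 + 0.1955·5.0879] = 12.6001
Node 0 (S = 120): V_0 = e^(−0.06)·[0.8045·23.7618 + 0.1955·12.6001] = 20.3235

£20.32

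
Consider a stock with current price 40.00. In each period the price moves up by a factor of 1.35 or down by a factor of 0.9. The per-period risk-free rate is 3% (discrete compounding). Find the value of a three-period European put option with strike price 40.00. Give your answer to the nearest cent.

Risk-neutral probability p = (1 + 0.03 − 0.9)/(1.35 − 0.9) = 0.1300/0.4500 = 0.2889
Terminal stock prices: S_uuu = 98.42, S_uud = 65.61, S_udd = 43.74, S_ddd = 29.16
Terminal payoffs (K − S): max(-58.42, 0) = 0, max(-25.61, 0) = 0, max(-3.74, 0) = 0, max(10.84, 0) = 10.84
Node uu (S = 72.9): V_uu = 1/1.03·[0.2889·0.0000 + 0.7111·0.0000] = 0.0000
Node ud (S = 48.6): V_ud = 1/1.03·[0.2889·0.0000 + 0.7111·0.0000] = 0.0000
Node dd (S = 32.4): V_dd = 1/1.03·[0.2889·0.0000 + 0.7111·10.8400] = 7.4839
Node u (S = 54): V_u = 1/1.03·[0.2889·0.0000 + 0.7111·0.0000] = 0.0000
Node d (S = 36): V_d = 1/1.03·[0.2889·0.0000 + 0.7111·7.4839] = 5.1669
Node 0 (S = 40): V_0 = 1/1.03·[0.2889·0.0000 + 0.7111·5.1669] = 3.5672

3.57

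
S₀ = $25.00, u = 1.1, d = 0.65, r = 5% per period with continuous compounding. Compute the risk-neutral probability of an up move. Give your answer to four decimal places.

p = 0.8917

Risk-neutral probability p = (e^0.05 − 0.65)/(1.1 − 0.65) = 0.4013/0.4500 = 0.8917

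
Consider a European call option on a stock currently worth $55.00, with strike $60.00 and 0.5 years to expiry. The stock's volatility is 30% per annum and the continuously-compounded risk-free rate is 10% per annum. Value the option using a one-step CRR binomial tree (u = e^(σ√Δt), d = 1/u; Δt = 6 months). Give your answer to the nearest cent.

$4.31

CRR parameters: u = e^(σ√Δt) = e^(0.3·√0.5) = 1.2363, d = 1/u = 0.8089
Per-period rate: rΔt = 0.1·0.5 = 0.05, so R = e^0.05 = 1.0513
Risk-neutral probability p = (e^0.05 − 0.8089)/(1.2363 − 0.8089) = 0.2424/0.4275 = 0.5671
Terminal stock prices: S_u = 68, S_d = 44.49
Terminal payoffs (S − K): max(7.997, 0) = 7.997, max(-15.51, 0) = 0
Node 0 (S = 55): V_0 = e^(−0.05)·[0.5671·7.9971 + 0.4329·0.0000] = 4.3141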